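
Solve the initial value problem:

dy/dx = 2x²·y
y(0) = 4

General solution: y = Ce^(2x³/3)
Applying IC y(0) = 4:
Particular solution: y = 4e^(2x³/3)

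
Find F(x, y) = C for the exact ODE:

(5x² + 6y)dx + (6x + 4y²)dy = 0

Verify exactness: ∂M/∂y = ∂N/∂x ✓
Find F(x,y) such that ∂F/∂x = M, ∂F/∂y = N
Solution: 5x³/3 + 6xy + 4y³/3 = C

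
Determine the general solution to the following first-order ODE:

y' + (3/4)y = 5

Using integrating factor method:

General solution: y = 20/3 + Ce^(-3x/4)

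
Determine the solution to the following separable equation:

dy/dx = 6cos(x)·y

Separating variables and integrating:
ln|y| = 6sin(x) + C

General solution: y = Ce^(6sin(x))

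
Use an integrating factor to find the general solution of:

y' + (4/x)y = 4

Using integrating factor method:

General solution: y = (4/5)x + Cx^(-4)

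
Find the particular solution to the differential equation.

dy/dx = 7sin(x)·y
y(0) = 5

General solution: y = Ce^(-7cos(x))
Applying IC y(0) = 5:
Particular solution: y = 5e^(7(1-cos(x)))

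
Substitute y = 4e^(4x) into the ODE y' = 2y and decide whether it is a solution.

Verification:
y = 4e^(4x)
y' = 16e^(4x)
But 2y = 8e^(4x)
y' ≠ 2y — the derivative does not match

No, it is not a solution.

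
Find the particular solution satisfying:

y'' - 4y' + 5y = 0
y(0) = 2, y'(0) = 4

General solution: y = e^(2x)(C₁cos(x) + C₂sin(x))
Complex roots r = 2 ± i
Applying ICs: C₁ = 2, C₂ = 0
Particular solution: y = e^(2x)(2cos(x))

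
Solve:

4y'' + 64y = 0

Characteristic equation: 4r² + 64 = 0
Divide by 4: r² + 16 = 0
Roots: r = ±4i (complex conjugates)
General solution: y = C₁cos(4x) + C₂sin(4x)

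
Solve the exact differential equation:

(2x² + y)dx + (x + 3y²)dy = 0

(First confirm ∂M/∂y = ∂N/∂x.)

Verify exactness: ∂M/∂y = ∂N/∂x ✓
Find F(x,y) such that ∂F/∂x = M, ∂F/∂y = N
Solution: 2x³/3 + xy + y³ = C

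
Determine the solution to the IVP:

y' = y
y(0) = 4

General solution: y = Ce^x
Applying IC y(0) = 4:
Particular solution: y = 4e^x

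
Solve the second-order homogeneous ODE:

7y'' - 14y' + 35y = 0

Characteristic equation: 7r² - 14r + 35 = 0
Divide by 7: r² - 2r + 5 = 0
Roots: r = 1 ± 2i (complex conjugates)
General solution: y = e^x(C₁cos(2x) + C₂sin(2x))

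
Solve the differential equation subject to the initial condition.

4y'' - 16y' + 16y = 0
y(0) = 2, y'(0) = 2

General solution: y = (C₁ + C₂x)e^(2x)
Repeated root r = 2
Applying ICs: C₁ = 2, C₂ = -2
Particular solution: y = (2 - 2x)e^(2x)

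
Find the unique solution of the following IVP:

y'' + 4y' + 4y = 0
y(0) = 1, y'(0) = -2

General solution: y = (C₁ + C₂x)e^(-2x)
Repeated root r = -2
Applying ICs: C₁ = 1, C₂ = 0
Particular solution: y = e^(-2x)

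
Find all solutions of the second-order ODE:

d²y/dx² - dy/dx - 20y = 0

Characteristic equation: r² - r - 20 = 0
Roots: r = 5, -4 (distinct real)
General solution: y = C₁e^(5x) + C₂e^(-4x)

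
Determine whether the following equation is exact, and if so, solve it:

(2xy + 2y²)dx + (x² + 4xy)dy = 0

Verify exactness: ∂M/∂y = ∂N/∂x ✓
Find F(x,y) such that ∂F/∂x = M, ∂F/∂y = N
Solution: x²y + 2xy² = C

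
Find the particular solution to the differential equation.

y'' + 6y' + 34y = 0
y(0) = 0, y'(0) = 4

General solution: y = e^(-3x)(C₁cos(5x) + C₂sin(5x))
Complex roots r = -3 ± 5i
Applying ICs: C₁ = 0, C₂ = 4/5
Particular solution: y = e^(-3x)((4/5)sin(5x))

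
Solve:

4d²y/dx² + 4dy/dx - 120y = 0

Characteristic equation: 4r² + 4r - 120 = 0
Divide by 4: r² + r - 30 = 0
Roots: r = 5, -6 (distinct real)
General solution: y = C₁e^(5x) + C₂e^(-6x)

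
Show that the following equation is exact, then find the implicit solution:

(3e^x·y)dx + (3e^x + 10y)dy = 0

Verify exactness: ∂M/∂y = ∂N/∂x ✓
Find F(x,y) such that ∂F/∂x = M, ∂F/∂y = N
Solution: 3e^x·y + 5y² = C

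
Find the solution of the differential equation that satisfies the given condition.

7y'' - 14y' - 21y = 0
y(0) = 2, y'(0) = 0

General solution: y = C₁e^(3x) + C₂e^(-x)
Applying ICs: C₁ = 1/2, C₂ = 3/2
Particular solution: y = (1/2)e^(3x) + (3/2)e^(-x)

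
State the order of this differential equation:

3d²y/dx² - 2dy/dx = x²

The order is 2 (highest derivative is of order 2).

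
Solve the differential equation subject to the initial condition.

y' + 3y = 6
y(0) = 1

General solution: y = 2 + Ce^(-3x)
Applying y(0) = 1: C = 1 - 2 = -1
Particular solution: y = 2 - e^(-3x)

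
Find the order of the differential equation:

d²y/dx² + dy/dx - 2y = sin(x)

The order is 2 (highest derivative is of order 2).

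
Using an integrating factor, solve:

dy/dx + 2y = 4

Using integrating factor method:

General solution: y = 2 + Ce^(-2x)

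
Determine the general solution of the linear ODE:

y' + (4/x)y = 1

Using integrating factor method:

General solution: y = (1/5)x + Cx^(-4)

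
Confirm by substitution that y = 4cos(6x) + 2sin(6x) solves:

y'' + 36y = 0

Verification:
y'' = -144cos(6x) - 72sin(6x)
y'' + 36y = 0 ✓

Yes, it is a solution.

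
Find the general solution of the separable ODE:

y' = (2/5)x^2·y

Separating variables and integrating:
ln|y| = 2x^3/15 + C

General solution: y = Ce^(2x^3/15)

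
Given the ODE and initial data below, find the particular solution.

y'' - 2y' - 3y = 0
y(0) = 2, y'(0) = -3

General solution: y = C₁e^(3x) + C₂e^(-x)
Applying ICs: C₁ = -1/4, C₂ = 9/4
Particular solution: y = -(1/4)e^(3x) + (9/4)e^(-x)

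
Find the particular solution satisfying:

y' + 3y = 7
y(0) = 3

General solution: y = 7/3 + Ce^(-3x)
Applying y(0) = 3: C = 3 - 7/3 = 2/3
Particular solution: y = 7/3 + (2/3)e^(-3x)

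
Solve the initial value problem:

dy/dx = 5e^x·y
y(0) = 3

General solution: y = Ce^(5e^x)
Applying IC y(0) = 3:
Particular solution: y = 3e^(5(e^x - 1))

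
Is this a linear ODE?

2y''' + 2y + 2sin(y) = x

No. Nonlinear (sin(y) is nonlinear in y)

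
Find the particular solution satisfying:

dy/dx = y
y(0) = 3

General solution: y = Ce^x
Applying IC y(0) = 3:
Particular solution: y = 3e^x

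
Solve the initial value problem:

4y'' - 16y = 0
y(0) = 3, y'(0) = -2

General solution: y = C₁e^(2x) + C₂e^(-2x)
Applying ICs: C₁ = 1, C₂ = 2
Particular solution: y = e^(2x) + 2e^(-2x)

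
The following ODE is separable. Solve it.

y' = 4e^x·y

Separating variables and integrating:
ln|y| = 4e^x + C

General solution: y = Ce^(4e^x)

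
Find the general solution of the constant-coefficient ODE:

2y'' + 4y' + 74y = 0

Characteristic equation: 2r² + 4r + 74 = 0
Divide by 2: r² + 2r + 37 = 0
Roots: r = -1 ± 6i (complex conjugates)
General solution: y = e^(-x)(C₁cos(6x) + C₂sin(6x))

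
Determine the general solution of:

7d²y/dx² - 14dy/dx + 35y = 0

Characteristic equation: 7r² - 14r + 35 = 0
Divide by 7: r² - 2r + 5 = 0
Roots: r = 1 ± 2i (complex conjugates)
General solution: y = e^x(C₁cos(2x) + C₂sin(2x))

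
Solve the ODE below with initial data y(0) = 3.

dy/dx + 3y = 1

General solution: y = 1/3 + Ce^(-3x)
Applying y(0) = 3: C = 3 - 1/3 = 8/3
Particular solution: y = 1/3 + (8/3)e^(-3x)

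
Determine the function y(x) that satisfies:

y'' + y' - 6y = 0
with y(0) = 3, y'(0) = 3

General solution: y = C₁e^(2x) + C₂e^(-3x)
Applying ICs: C₁ = 12/5, C₂ = 3/5
Particular solution: y = (12/5)e^(2x) + (3/5)e^(-3x)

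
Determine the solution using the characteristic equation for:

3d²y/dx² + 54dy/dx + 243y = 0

Characteristic equation: 3r² + 54r + 243 = 0
Divide by 3: r² + 18r + 81 = 0
Factored: (r + 9)² = 0
Repeated root: r = -9
General solution: y = (C₁ + C₂x)e^(-9x)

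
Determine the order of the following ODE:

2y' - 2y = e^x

The order is 1 (highest derivative is of order 1).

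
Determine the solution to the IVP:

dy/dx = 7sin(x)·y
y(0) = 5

General solution: y = Ce^(-7cos(x))
Applying IC y(0) = 5:
Particular solution: y = 5e^(7(1-cos(x)))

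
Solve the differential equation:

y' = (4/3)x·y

Separating variables and integrating:
ln|y| = 2x^2/3 + C

General solution: y = Ce^(2x^2/3)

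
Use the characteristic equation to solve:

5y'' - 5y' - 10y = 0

Characteristic equation: 5r² - 5r - 10 = 0
Divide by 5: r² - r - 2 = 0
Roots: r = 2, -1 (distinct real)
General solution: y = C₁e^(2x) + C₂e^(-x)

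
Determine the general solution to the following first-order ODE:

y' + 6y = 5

Using integrating factor method:

General solution: y = 5/6 + Ce^(-6x)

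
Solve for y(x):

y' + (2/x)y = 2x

Using integrating factor method:

General solution: y = (1/2)x^2 + Cx^(-2)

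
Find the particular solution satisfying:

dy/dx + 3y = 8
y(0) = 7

General solution: y = 8/3 + Ce^(-3x)
Applying y(0) = 7: C = 7 - 8/3 = 13/3
Particular solution: y = 8/3 + (13/3)e^(-3x)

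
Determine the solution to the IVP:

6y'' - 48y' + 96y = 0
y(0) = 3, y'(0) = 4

General solution: y = (C₁ + C₂x)e^(4x)
Repeated root r = 4
Applying ICs: C₁ = 3, C₂ = -8
Particular solution: y = (3 - 8x)e^(4x)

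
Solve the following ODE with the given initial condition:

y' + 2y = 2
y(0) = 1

General solution: y = 1 + Ce^(-2x)
Applying y(0) = 1: C = 1 - 1 = 0
Particular solution: y = 1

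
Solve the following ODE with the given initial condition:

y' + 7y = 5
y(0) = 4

General solution: y = 5/7 + Ce^(-7x)
Applying y(0) = 4: C = 4 - 5/7 = 23/7
Particular solution: y = 5/7 + (23/7)e^(-7x)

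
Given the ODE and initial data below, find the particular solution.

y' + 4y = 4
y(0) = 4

General solution: y = 1 + Ce^(-4x)
Applying y(0) = 4: C = 4 - 1 = 3
Particular solution: y = 1 + 3e^(-4x)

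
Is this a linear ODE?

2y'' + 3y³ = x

No. Nonlinear (y³ term)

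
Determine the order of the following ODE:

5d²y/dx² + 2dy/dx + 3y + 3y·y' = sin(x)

The order is 2 (highest derivative is of order 2).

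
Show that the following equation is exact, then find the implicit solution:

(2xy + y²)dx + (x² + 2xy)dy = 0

Verify exactness: ∂M/∂y = ∂N/∂x ✓
Find F(x,y) such that ∂F/∂x = M, ∂F/∂y = N
Solution: x²y + xy² = C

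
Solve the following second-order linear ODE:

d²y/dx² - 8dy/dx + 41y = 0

Characteristic equation: r² - 8r + 41 = 0
Roots: r = 4 ± 5i (complex conjugates)
General solution: y = e^(4x)(C₁cos(5x) + C₂sin(5x))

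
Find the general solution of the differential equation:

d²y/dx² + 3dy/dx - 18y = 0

Characteristic equation: r² + 3r - 18 = 0
Roots: r = 3, -6 (distinct real)
General solution: y = C₁e^(3x) + C₂e^(-6x)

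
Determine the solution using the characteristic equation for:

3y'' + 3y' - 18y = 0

Characteristic equation: 3r² + 3r - 18 = 0
Divide by 3: r² + r - 6 = 0
Roots: r = 2, -3 (distinct real)
General solution: y = C₁e^(2x) + C₂e^(-3x)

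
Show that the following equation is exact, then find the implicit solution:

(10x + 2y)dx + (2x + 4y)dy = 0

Verify exactness: ∂M/∂y = ∂N/∂x ✓
Find F(x,y) such that ∂F/∂x = M, ∂F/∂y = N
Solution: 5x² + 2xy + 2y² = C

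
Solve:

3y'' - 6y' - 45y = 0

Characteristic equation: 3r² - 6r - 45 = 0
Divide by 3: r² - 2r - 15 = 0
Roots: r = 5, -3 (distinct real)
General solution: y = C₁e^(5x) + C₂e^(-3x)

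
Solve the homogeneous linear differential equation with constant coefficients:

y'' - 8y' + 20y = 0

Characteristic equation: r² - 8r + 20 = 0
Roots: r = 4 ± 2i (complex conjugates)
General solution: y = e^(4x)(C₁cos(2x) + C₂sin(2x))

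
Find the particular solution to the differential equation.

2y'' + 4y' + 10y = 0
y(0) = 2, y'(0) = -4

General solution: y = e^(-x)(C₁cos(2x) + C₂sin(2x))
Complex roots r = -1 ± 2i
Applying ICs: C₁ = 2, C₂ = -1
Particular solution: y = e^(-x)(2cos(2x) - sin(2x))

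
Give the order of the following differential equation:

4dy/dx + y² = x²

The order is 1 (highest derivative is of order 1).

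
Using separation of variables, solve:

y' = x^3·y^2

Separating variables and integrating:
-1/y = x^4/4 + C

General solution: y^-1 = (-1/4)x^4 + C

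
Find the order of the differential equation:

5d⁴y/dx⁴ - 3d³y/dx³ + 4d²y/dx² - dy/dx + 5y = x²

The order is 4 (highest derivative is of order 4).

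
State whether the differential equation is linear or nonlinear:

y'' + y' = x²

Linear (y and its derivatives appear to the first power only, no products of y terms)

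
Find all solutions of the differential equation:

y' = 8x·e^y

Separating variables and integrating:
-e^(-y) = 4x² + C

General solution: y = -ln(C - 4x²)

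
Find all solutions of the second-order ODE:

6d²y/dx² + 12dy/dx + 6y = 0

Characteristic equation: 6r² + 12r + 6 = 0
Divide by 6: r² + 2r + 1 = 0
Factored: (r + 1)² = 0
Repeated root: r = -1
General solution: y = (C₁ + C₂x)e^(-x)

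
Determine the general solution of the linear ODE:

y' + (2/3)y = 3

Using integrating factor method:

General solution: y = 9/2 + Ce^(-2x/3)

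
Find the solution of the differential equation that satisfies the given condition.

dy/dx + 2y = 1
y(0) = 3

General solution: y = 1/2 + Ce^(-2x)
Applying y(0) = 3: C = 3 - 1/2 = 5/2
Particular solution: y = 1/2 + (5/2)e^(-2x)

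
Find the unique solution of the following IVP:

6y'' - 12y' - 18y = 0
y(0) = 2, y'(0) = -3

General solution: y = C₁e^(3x) + C₂e^(-x)
Applying ICs: C₁ = -1/4, C₂ = 9/4
Particular solution: y = -(1/4)e^(3x) + (9/4)e^(-x)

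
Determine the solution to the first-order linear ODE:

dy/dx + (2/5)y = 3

Using integrating factor method:

General solution: y = 15/2 + Ce^(-2x/5)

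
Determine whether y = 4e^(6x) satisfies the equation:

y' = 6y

Verification:
y = 4e^(6x)
y' = 24e^(6x)
6y = 24e^(6x)
y' = 6y ✓

Yes, it is a solution.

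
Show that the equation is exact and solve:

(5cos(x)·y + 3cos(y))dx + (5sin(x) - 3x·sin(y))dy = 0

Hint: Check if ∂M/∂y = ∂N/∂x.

Verify exactness: ∂M/∂y = ∂N/∂x ✓
Find F(x,y) such that ∂F/∂x = M, ∂F/∂y = N
Solution: 5sin(x)·y + 3x·cos(y) = C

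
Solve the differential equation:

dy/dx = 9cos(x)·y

Separating variables and integrating:
ln|y| = 9sin(x) + C

General solution: y = Ce^(9sin(x))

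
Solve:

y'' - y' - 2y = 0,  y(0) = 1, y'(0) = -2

General solution: y = C₁e^(2x) + C₂e^(-x)
Applying ICs: C₁ = -1/3, C₂ = 4/3
Particular solution: y = -(1/3)e^(2x) + (4/3)e^(-x)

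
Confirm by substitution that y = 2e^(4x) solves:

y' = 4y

Verification:
y = 2e^(4x)
y' = 8e^(4x)
4y = 8e^(4x)
y' = 4y ✓

Yes, it is a solution.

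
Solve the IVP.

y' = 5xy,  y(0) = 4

General solution: y = Ce^(5x²/2)
Applying IC y(0) = 4:
Particular solution: y = 4e^(5x²/2)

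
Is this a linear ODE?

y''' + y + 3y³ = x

No. Nonlinear (y³ term)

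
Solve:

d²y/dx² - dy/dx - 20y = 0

Characteristic equation: r² - r - 20 = 0
Roots: r = 5, -4 (distinct real)
General solution: y = C₁e^(5x) + C₂e^(-4x)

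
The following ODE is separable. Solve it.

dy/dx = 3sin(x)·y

Separating variables and integrating:
ln|y| = -3cos(x) + C

General solution: y = Ce^(-3cos(x))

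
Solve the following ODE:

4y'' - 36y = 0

Characteristic equation: 4r² - 36 = 0
Divide by 4: r² - 9 = 0
Roots: r = 3, -3 (distinct real)
General solution: y = C₁e^(3x) + C₂e^(-3x)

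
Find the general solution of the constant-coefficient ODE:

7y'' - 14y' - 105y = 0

Characteristic equation: 7r² - 14r - 105 = 0
Divide by 7: r² - 2r - 15 = 0
Roots: r = 5, -3 (distinct real)
General solution: y = C₁e^(5x) + C₂e^(-3x)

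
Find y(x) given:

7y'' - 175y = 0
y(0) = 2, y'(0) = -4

General solution: y = C₁e^(5x) + C₂e^(-5x)
Applying ICs: C₁ = 3/5, C₂ = 7/5
Particular solution: y = (3/5)e^(5x) + (7/5)e^(-5x)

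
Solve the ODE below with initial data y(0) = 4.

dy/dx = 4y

General solution: y = Ce^(4x)
Applying IC y(0) = 4:
Particular solution: y = 4e^(4x)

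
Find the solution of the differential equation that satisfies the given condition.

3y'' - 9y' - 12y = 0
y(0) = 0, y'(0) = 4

General solution: y = C₁e^(4x) + C₂e^(-x)
Applying ICs: C₁ = 4/5, C₂ = -4/5
Particular solution: y = (4/5)e^(4x) - (4/5)e^(-x)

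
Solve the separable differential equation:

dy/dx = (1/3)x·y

Separating variables and integrating:
ln|y| = x^2/6 + C

General solution: y = Ce^(x^2/6)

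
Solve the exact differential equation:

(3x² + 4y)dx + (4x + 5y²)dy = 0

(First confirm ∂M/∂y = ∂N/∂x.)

Verify exactness: ∂M/∂y = ∂N/∂x ✓
Find F(x,y) such that ∂F/∂x = M, ∂F/∂y = N
Solution: x³ + 4xy + 5y³/3 = C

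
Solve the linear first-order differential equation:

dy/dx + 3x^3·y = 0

Using integrating factor method:

General solution: y = Ce^(-3x^4/4)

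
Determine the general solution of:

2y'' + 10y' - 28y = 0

Characteristic equation: 2r² + 10r - 28 = 0
Divide by 2: r² + 5r - 14 = 0
Roots: r = 2, -7 (distinct real)
General solution: y = C₁e^(2x) + C₂e^(-7x)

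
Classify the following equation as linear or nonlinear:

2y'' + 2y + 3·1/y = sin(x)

Nonlinear (1/y term)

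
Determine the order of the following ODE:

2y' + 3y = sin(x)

The order is 1 (highest derivative is of order 1).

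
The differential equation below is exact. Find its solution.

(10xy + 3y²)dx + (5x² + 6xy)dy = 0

Verify exactness: ∂M/∂y = ∂N/∂x ✓
Find F(x,y) such that ∂F/∂x = M, ∂F/∂y = N
Solution: 5x²y + 3xy² = C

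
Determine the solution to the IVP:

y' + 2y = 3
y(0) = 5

General solution: y = 3/2 + Ce^(-2x)
Applying y(0) = 5: C = 5 - 3/2 = 7/2
Particular solution: y = 3/2 + (7/2)e^(-2x)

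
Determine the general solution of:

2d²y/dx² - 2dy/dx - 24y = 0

Characteristic equation: 2r² - 2r - 24 = 0
Divide by 2: r² - r - 12 = 0
Roots: r = 4, -3 (distinct real)
General solution: y = C₁e^(4x) + C₂e^(-3x)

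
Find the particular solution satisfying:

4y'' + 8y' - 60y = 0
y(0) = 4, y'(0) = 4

General solution: y = C₁e^(3x) + C₂e^(-5x)
Applying ICs: C₁ = 3, C₂ = 1
Particular solution: y = 3e^(3x) + e^(-5x)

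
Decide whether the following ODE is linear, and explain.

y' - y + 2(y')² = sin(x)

Nonlinear ((y')² term)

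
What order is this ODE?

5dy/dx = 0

The order is 1 (highest derivative is of order 1).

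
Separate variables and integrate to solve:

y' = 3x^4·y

Separating variables and integrating:
ln|y| = 3x^5/5 + C

General solution: y = Ce^(3x^5/5)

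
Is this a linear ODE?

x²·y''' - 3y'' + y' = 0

Yes. Linear (y and its derivatives appear to the first power only, no products of y terms)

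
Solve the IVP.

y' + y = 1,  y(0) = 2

General solution: y = 1 + Ce^(-x)
Applying y(0) = 2: C = 2 - 1 = 1
Particular solution: y = 1 + e^(-x)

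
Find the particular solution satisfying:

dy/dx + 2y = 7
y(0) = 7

General solution: y = 7/2 + Ce^(-2x)
Applying y(0) = 7: C = 7 - 7/2 = 7/2
Particular solution: y = 7/2 + (7/2)e^(-2x)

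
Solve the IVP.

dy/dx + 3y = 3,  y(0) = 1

General solution: y = 1 + Ce^(-3x)
Applying y(0) = 1: C = 1 - 1 = 0
Particular solution: y = 1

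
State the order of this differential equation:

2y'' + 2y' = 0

The order is 2 (highest derivative is of order 2).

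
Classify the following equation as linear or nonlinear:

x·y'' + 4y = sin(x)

Linear (y and its derivatives appear to the first power only, no products of y terms)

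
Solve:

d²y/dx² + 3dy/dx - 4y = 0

Characteristic equation: r² + 3r - 4 = 0
Roots: r = 1, -4 (distinct real)
General solution: y = C₁e^x + C₂e^(-4x)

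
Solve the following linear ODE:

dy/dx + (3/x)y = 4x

Using integrating factor method:

General solution: y = (4/5)x^2 + Cx^(-3)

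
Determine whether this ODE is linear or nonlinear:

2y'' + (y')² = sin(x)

Nonlinear ((y')² term)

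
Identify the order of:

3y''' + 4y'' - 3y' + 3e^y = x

The order is 3 (highest derivative is of order 3).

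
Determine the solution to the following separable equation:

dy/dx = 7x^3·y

Separating variables and integrating:
ln|y| = 7x^4/4 + C

General solution: y = Ce^(7x^4/4)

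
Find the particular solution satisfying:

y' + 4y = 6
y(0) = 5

General solution: y = 3/2 + Ce^(-4x)
Applying y(0) = 5: C = 5 - 3/2 = 7/2
Particular solution: y = 3/2 + (7/2)e^(-4x)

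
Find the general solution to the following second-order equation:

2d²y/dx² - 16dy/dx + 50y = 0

Characteristic equation: 2r² - 16r + 50 = 0
Divide by 2: r² - 8r + 25 = 0
Roots: r = 4 ± 3i (complex conjugates)
General solution: y = e^(4x)(C₁cos(3x) + C₂sin(3x))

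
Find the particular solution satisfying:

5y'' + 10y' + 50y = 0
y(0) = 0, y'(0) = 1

General solution: y = e^(-x)(C₁cos(3x) + C₂sin(3x))
Complex roots r = -1 ± 3i
Applying ICs: C₁ = 0, C₂ = 1/3
Particular solution: y = e^(-x)((1/3)sin(3x))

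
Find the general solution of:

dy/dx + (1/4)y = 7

Using integrating factor method:

General solution: y = 28 + Ce^(-x/4)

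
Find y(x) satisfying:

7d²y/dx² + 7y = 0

Characteristic equation: 7r² + 7 = 0
Divide by 7: r² + 1 = 0
Roots: r = ±i (complex conjugates)
General solution: y = C₁cos(x) + C₂sin(x)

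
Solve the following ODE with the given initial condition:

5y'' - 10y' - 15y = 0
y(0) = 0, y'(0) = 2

General solution: y = C₁e^(3x) + C₂e^(-x)
Applying ICs: C₁ = 1/2, C₂ = -1/2
Particular solution: y = (1/2)e^(3x) - (1/2)e^(-x)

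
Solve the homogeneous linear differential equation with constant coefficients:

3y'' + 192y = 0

Characteristic equation: 3r² + 192 = 0
Divide by 3: r² + 64 = 0
Roots: r = ±8i (complex conjugates)
General solution: y = C₁cos(8x) + C₂sin(8x)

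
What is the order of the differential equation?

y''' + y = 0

The order is 3 (highest derivative is of order 3).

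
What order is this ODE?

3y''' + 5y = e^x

The order is 3 (highest derivative is of order 3).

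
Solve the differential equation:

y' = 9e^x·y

Separating variables and integrating:
ln|y| = 9e^x + C

General solution: y = Ce^(9e^x)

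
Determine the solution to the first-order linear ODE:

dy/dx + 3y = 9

Using integrating factor method:

General solution: y = 3 + Ce^(-3x)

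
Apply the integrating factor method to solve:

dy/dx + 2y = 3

Using integrating factor method:

General solution: y = 3/2 + Ce^(-2x)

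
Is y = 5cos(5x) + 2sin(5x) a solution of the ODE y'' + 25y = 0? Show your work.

Verification:
y'' = -125cos(5x) - 50sin(5x)
y'' + 25y = 0 ✓

Yes, it is a solution.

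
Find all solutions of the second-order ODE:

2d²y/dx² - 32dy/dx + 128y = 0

Characteristic equation: 2r² - 32r + 128 = 0
Divide by 2: r² - 16r + 64 = 0
Factored: (r - 8)² = 0
Repeated root: r = 8
General solution: y = (C₁ + C₂x)e^(8x)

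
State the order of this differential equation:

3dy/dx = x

The order is 1 (highest derivative is of order 1).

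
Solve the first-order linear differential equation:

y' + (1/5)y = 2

Using integrating factor method:

General solution: y = 10 + Ce^(-x/5)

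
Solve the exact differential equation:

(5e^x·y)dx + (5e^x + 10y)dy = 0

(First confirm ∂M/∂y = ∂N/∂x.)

Verify exactness: ∂M/∂y = ∂N/∂x ✓
Find F(x,y) such that ∂F/∂x = M, ∂F/∂y = N
Solution: 5e^x·y + 5y² = C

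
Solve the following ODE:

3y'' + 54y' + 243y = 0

Characteristic equation: 3r² + 54r + 243 = 0
Divide by 3: r² + 18r + 81 = 0
Factored: (r + 9)² = 0
Repeated root: r = -9
General solution: y = (C₁ + C₂x)e^(-9x)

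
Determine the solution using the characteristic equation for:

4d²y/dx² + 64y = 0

Characteristic equation: 4r² + 64 = 0
Divide by 4: r² + 16 = 0
Roots: r = ±4i (complex conjugates)
General solution: y = C₁cos(4x) + C₂sin(4x)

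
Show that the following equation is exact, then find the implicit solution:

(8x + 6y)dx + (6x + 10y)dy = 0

Verify exactness: ∂M/∂y = ∂N/∂x ✓
Find F(x,y) such that ∂F/∂x = M, ∂F/∂y = N
Solution: 4x² + 6xy + 5y² = C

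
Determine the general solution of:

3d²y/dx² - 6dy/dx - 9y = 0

Characteristic equation: 3r² - 6r - 9 = 0
Divide by 3: r² - 2r - 3 = 0
Roots: r = 3, -1 (distinct real)
General solution: y = C₁e^(3x) + C₂e^(-x)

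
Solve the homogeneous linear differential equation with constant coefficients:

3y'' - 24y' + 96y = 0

Characteristic equation: 3r² - 24r + 96 = 0
Divide by 3: r² - 8r + 32 = 0
Roots: r = 4 ± 4i (complex conjugates)
General solution: y = e^(4x)(C₁cos(4x) + C₂sin(4x))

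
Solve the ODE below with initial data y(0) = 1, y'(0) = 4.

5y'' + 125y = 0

General solution: y = C₁cos(5x) + C₂sin(5x)
Complex roots r = ±5i
Applying ICs: C₁ = 1, C₂ = 4/5
Particular solution: y = cos(5x) + (4/5)sin(5x)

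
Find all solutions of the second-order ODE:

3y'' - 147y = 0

Characteristic equation: 3r² - 147 = 0
Divide by 3: r² - 49 = 0
Roots: r = 7, -7 (distinct real)
General solution: y = C₁e^(7x) + C₂e^(-7x)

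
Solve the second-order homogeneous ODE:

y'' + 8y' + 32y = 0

Characteristic equation: r² + 8r + 32 = 0
Roots: r = -4 ± 4i (complex conjugates)
General solution: y = e^(-4x)(C₁cos(4x) + C₂sin(4x))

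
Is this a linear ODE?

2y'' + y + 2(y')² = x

No. Nonlinear ((y')² term)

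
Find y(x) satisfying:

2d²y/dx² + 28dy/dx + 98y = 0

Characteristic equation: 2r² + 28r + 98 = 0
Divide by 2: r² + 14r + 49 = 0
Factored: (r + 7)² = 0
Repeated root: r = -7
General solution: y = (C₁ + C₂x)e^(-7x)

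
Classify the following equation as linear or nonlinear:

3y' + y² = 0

Nonlinear (y² term)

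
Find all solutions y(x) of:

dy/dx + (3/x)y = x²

Using integrating factor method:

General solution: y = (1/6)x^3 + Cx^(-3)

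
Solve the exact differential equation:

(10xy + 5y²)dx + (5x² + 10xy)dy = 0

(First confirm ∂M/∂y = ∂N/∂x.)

Verify exactness: ∂M/∂y = ∂N/∂x ✓
Find F(x,y) such that ∂F/∂x = M, ∂F/∂y = N
Solution: 5x²y + 5xy² = C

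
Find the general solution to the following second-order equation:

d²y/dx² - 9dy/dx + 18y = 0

Characteristic equation: r² - 9r + 18 = 0
Roots: r = 6, 3 (distinct real)
General solution: y = C₁e^(6x) + C₂e^(3x)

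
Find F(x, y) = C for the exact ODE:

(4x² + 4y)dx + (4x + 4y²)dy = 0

Verify exactness: ∂M/∂y = ∂N/∂x ✓
Find F(x,y) such that ∂F/∂x = M, ∂F/∂y = N
Solution: 4x³/3 + 4xy + 4y³/3 = C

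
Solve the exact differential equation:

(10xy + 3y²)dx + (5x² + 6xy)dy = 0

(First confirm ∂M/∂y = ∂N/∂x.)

Verify exactness: ∂M/∂y = ∂N/∂x ✓
Find F(x,y) such that ∂F/∂x = M, ∂F/∂y = N
Solution: 5x²y + 3xy² = C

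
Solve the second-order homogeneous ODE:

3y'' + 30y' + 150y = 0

Characteristic equation: 3r² + 30r + 150 = 0
Divide by 3: r² + 10r + 50 = 0
Roots: r = -5 ± 5i (complex conjugates)
General solution: y = e^(-5x)(C₁cos(5x) + C₂sin(5x))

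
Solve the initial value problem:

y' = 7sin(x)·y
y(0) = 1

General solution: y = Ce^(-7cos(x))
Applying IC y(0) = 1:
Particular solution: y = e^(7(1-cos(x)))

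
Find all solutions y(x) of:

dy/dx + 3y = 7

Using integrating factor method:

General solution: y = 7/3 + Ce^(-3x)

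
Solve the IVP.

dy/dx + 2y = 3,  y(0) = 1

General solution: y = 3/2 + Ce^(-2x)
Applying y(0) = 1: C = 1 - 3/2 = -1/2
Particular solution: y = 3/2 - (1/2)e^(-2x)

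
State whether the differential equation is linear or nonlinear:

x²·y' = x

Linear (y and its derivatives appear to the first power only, no products of y terms)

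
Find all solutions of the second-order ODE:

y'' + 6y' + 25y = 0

Characteristic equation: r² + 6r + 25 = 0
Roots: r = -3 ± 4i (complex conjugates)
General solution: y = e^(-3x)(C₁cos(4x) + C₂sin(4x))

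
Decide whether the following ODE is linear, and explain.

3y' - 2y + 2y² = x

Nonlinear (y² term)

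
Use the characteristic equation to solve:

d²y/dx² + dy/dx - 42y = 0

Characteristic equation: r² + r - 42 = 0
Roots: r = 6, -7 (distinct real)
General solution: y = C₁e^(6x) + C₂e^(-7x)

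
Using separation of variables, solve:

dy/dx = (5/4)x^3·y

Separating variables and integrating:
ln|y| = 5x^4/16 + C

General solution: y = Ce^(5x^4/16)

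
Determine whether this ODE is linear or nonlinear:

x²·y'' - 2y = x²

Linear (y and its derivatives appear to the first power only, no products of y terms)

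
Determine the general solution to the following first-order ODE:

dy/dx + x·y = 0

Using integrating factor method:

General solution: y = Ce^(-x^2/2)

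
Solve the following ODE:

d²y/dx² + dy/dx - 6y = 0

Characteristic equation: r² + r - 6 = 0
Roots: r = 2, -3 (distinct real)
General solution: y = C₁e^(2x) + C₂e^(-3x)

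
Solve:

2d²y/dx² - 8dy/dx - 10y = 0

Characteristic equation: 2r² - 8r - 10 = 0
Divide by 2: r² - 4r - 5 = 0
Roots: r = 5, -1 (distinct real)
General solution: y = C₁e^(5x) + C₂e^(-x)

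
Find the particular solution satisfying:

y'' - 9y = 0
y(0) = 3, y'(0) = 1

General solution: y = C₁e^(3x) + C₂e^(-3x)
Applying ICs: C₁ = 5/3, C₂ = 4/3
Particular solution: y = (5/3)e^(3x) + (4/3)e^(-3x)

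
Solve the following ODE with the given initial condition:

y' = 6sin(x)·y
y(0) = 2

General solution: y = Ce^(-6cos(x))
Applying IC y(0) = 2:
Particular solution: y = 2e^(6(1-cos(x)))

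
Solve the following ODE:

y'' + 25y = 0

Characteristic equation: r² + 25 = 0
Roots: r = ±5i (complex conjugates)
General solution: y = C₁cos(5x) + C₂sin(5x)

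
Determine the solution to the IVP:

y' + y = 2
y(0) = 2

General solution: y = 2 + Ce^(-x)
Applying y(0) = 2: C = 2 - 2 = 0
Particular solution: y = 2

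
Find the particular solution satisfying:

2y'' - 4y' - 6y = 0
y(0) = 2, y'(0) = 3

General solution: y = C₁e^(3x) + C₂e^(-x)
Applying ICs: C₁ = 5/4, C₂ = 3/4
Particular solution: y = (5/4)e^(3x) + (3/4)e^(-x)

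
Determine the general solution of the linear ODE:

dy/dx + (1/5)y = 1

Using integrating factor method:

General solution: y = 5 + Ce^(-x/5)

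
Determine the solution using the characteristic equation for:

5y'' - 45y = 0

Characteristic equation: 5r² - 45 = 0
Divide by 5: r² - 9 = 0
Roots: r = 3, -3 (distinct real)
General solution: y = C₁e^(3x) + C₂e^(-3x)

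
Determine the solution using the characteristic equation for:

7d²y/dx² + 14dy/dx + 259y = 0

Characteristic equation: 7r² + 14r + 259 = 0
Divide by 7: r² + 2r + 37 = 0
Roots: r = -1 ± 6i (complex conjugates)
General solution: y = e^(-x)(C₁cos(6x) + C₂sin(6x))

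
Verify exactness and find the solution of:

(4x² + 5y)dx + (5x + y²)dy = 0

Verify exactness: ∂M/∂y = ∂N/∂x ✓
Find F(x,y) such that ∂F/∂x = M, ∂F/∂y = N
Solution: 4x³/3 + 5xy + y³/3 = C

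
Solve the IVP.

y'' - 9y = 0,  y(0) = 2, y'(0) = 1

General solution: y = C₁e^(3x) + C₂e^(-3x)
Applying ICs: C₁ = 7/6, C₂ = 5/6
Particular solution: y = (7/6)e^(3x) + (5/6)e^(-3x)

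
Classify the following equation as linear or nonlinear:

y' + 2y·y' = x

Nonlinear (product y·y')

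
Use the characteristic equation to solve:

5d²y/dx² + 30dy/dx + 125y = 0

Characteristic equation: 5r² + 30r + 125 = 0
Divide by 5: r² + 6r + 25 = 0
Roots: r = -3 ± 4i (complex conjugates)
General solution: y = e^(-3x)(C₁cos(4x) + C₂sin(4x))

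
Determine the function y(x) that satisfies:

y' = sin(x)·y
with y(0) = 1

General solution: y = Ce^(-cos(x))
Applying IC y(0) = 1:
Particular solution: y = e^(1-cos(x))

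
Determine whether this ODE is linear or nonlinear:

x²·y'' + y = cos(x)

Linear (y and its derivatives appear to the first power only, no products of y terms)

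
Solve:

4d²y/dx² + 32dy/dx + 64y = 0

Characteristic equation: 4r² + 32r + 64 = 0
Divide by 4: r² + 8r + 16 = 0
Factored: (r + 4)² = 0
Repeated root: r = -4
General solution: y = (C₁ + C₂x)e^(-4x)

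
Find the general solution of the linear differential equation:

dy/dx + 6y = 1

Using integrating factor method:

General solution: y = 1/6 + Ce^(-6x)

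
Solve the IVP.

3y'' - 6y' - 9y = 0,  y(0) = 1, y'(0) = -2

General solution: y = C₁e^(3x) + C₂e^(-x)
Applying ICs: C₁ = -1/4, C₂ = 5/4
Particular solution: y = -(1/4)e^(3x) + (5/4)e^(-x)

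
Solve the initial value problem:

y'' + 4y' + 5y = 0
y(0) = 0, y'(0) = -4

General solution: y = e^(-2x)(C₁cos(x) + C₂sin(x))
Complex roots r = -2 ± i
Applying ICs: C₁ = 0, C₂ = -4
Particular solution: y = e^(-2x)(-4sin(x))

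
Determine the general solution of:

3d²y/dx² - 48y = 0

Characteristic equation: 3r² - 48 = 0
Divide by 3: r² - 16 = 0
Roots: r = 4, -4 (distinct real)
General solution: y = C₁e^(4x) + C₂e^(-4x)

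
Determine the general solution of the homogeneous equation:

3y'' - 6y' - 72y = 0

Characteristic equation: 3r² - 6r - 72 = 0
Divide by 3: r² - 2r - 24 = 0
Roots: r = 6, -4 (distinct real)
General solution: y = C₁e^(6x) + C₂e^(-4x)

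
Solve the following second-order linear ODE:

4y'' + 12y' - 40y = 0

Characteristic equation: 4r² + 12r - 40 = 0
Divide by 4: r² + 3r - 10 = 0
Roots: r = 2, -5 (distinct real)
General solution: y = C₁e^(2x) + C₂e^(-5x)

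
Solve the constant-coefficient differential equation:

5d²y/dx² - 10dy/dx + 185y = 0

Characteristic equation: 5r² - 10r + 185 = 0
Divide by 5: r² - 2r + 37 = 0
Roots: r = 1 ± 6i (complex conjugates)
General solution: y = e^x(C₁cos(6x) + C₂sin(6x))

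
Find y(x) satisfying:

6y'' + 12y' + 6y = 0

Characteristic equation: 6r² + 12r + 6 = 0
Divide by 6: r² + 2r + 1 = 0
Factored: (r + 1)² = 0
Repeated root: r = -1
General solution: y = (C₁ + C₂x)e^(-x)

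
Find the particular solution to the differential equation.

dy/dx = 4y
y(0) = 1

General solution: y = Ce^(4x)
Applying IC y(0) = 1:
Particular solution: y = e^(4x)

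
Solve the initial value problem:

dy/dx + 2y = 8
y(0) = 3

General solution: y = 4 + Ce^(-2x)
Applying y(0) = 3: C = 3 - 4 = -1
Particular solution: y = 4 - e^(-2x)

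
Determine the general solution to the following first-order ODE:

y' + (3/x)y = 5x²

Using integrating factor method:

General solution: y = (5/6)x^3 + Cx^(-3)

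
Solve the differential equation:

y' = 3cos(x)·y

Separating variables and integrating:
ln|y| = 3sin(x) + C

General solution: y = Ce^(3sin(x))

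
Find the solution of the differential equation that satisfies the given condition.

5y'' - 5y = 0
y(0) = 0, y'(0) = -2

General solution: y = C₁e^x + C₂e^(-x)
Applying ICs: C₁ = -1, C₂ = 1
Particular solution: y = -e^x + e^(-x)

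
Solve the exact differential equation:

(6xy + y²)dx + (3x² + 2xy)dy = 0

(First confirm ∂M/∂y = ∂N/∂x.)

Verify exactness: ∂M/∂y = ∂N/∂x ✓
Find F(x,y) such that ∂F/∂x = M, ∂F/∂y = N
Solution: 3x²y + xy² = C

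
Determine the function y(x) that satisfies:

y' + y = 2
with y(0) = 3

General solution: y = 2 + Ce^(-x)
Applying y(0) = 3: C = 3 - 2 = 1
Particular solution: y = 2 + e^(-x)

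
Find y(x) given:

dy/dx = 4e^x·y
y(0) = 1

General solution: y = Ce^(4e^x)
Applying IC y(0) = 1:
Particular solution: y = e^(4(e^x - 1))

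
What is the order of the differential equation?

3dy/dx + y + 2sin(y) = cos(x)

The order is 1 (highest derivative is of order 1).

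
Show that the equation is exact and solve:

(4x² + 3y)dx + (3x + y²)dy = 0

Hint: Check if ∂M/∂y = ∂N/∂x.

Verify exactness: ∂M/∂y = ∂N/∂x ✓
Find F(x,y) such that ∂F/∂x = M, ∂F/∂y = N
Solution: 4x³/3 + 3xy + y³/3 = C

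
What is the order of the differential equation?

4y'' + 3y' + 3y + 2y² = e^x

The order is 2 (highest derivative is of order 2).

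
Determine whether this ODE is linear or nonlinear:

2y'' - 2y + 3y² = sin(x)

Nonlinear (y² term)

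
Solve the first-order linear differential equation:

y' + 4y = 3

Using integrating factor method:

General solution: y = 3/4 + Ce^(-4x)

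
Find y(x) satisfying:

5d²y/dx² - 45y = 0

Characteristic equation: 5r² - 45 = 0
Divide by 5: r² - 9 = 0
Roots: r = 3, -3 (distinct real)
General solution: y = C₁e^(3x) + C₂e^(-3x)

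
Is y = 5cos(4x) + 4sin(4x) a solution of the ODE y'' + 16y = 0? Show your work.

Verification:
y'' = -80cos(4x) - 64sin(4x)
y'' + 16y = 0 ✓

Yes, it is a solution.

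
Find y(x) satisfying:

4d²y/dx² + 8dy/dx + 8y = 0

Characteristic equation: 4r² + 8r + 8 = 0
Divide by 4: r² + 2r + 2 = 0
Roots: r = -1 ± i (complex conjugates)
General solution: y = e^(-x)(C₁cos(x) + C₂sin(x))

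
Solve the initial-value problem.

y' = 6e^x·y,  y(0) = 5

General solution: y = Ce^(6e^x)
Applying IC y(0) = 5:
Particular solution: y = 5e^(6(e^x - 1))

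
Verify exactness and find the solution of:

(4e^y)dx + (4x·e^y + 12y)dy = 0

Verify exactness: ∂M/∂y = ∂N/∂x ✓
Find F(x,y) such that ∂F/∂x = M, ∂F/∂y = N
Solution: 4x·e^y + 6y² = C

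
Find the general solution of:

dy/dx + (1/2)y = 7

Using integrating factor method:

General solution: y = 14 + Ce^(-x/2)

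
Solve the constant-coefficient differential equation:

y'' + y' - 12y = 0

Characteristic equation: r² + r - 12 = 0
Roots: r = 3, -4 (distinct real)
General solution: y = C₁e^(3x) + C₂e^(-4x)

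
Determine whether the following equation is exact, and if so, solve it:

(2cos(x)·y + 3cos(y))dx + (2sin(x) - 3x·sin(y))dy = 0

Verify exactness: ∂M/∂y = ∂N/∂x ✓
Find F(x,y) such that ∂F/∂x = M, ∂F/∂y = N
Solution: 2sin(x)·y + 3x·cos(y) = C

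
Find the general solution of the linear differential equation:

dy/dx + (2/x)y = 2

Using integrating factor method:

General solution: y = (2/3)x + Cx^(-2)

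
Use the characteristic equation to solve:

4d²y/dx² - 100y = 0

Characteristic equation: 4r² - 100 = 0
Divide by 4: r² - 25 = 0
Roots: r = 5, -5 (distinct real)
General solution: y = C₁e^(5x) + C₂e^(-5x)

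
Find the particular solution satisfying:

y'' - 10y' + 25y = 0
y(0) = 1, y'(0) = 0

General solution: y = (C₁ + C₂x)e^(5x)
Repeated root r = 5
Applying ICs: C₁ = 1, C₂ = -5
Particular solution: y = (1 - 5x)e^(5x)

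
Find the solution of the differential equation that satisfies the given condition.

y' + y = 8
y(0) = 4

General solution: y = 8 + Ce^(-x)
Applying y(0) = 4: C = 4 - 8 = -4
Particular solution: y = 8 - 4e^(-x)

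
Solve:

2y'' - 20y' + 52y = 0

Characteristic equation: 2r² - 20r + 52 = 0
Divide by 2: r² - 10r + 26 = 0
Roots: r = 5 ± i (complex conjugates)
General solution: y = e^(5x)(C₁cos(x) + C₂sin(x))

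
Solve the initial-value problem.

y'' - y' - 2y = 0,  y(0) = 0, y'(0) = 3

General solution: y = C₁e^(2x) + C₂e^(-x)
Applying ICs: C₁ = 1, C₂ = -1
Particular solution: y = e^(2x) - e^(-x)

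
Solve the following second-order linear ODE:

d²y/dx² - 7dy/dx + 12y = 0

Characteristic equation: r² - 7r + 12 = 0
Roots: r = 3, 4 (distinct real)
General solution: y = C₁e^(3x) + C₂e^(4x)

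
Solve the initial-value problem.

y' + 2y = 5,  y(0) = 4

General solution: y = 5/2 + Ce^(-2x)
Applying y(0) = 4: C = 4 - 5/2 = 3/2
Particular solution: y = 5/2 + (3/2)e^(-2x)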